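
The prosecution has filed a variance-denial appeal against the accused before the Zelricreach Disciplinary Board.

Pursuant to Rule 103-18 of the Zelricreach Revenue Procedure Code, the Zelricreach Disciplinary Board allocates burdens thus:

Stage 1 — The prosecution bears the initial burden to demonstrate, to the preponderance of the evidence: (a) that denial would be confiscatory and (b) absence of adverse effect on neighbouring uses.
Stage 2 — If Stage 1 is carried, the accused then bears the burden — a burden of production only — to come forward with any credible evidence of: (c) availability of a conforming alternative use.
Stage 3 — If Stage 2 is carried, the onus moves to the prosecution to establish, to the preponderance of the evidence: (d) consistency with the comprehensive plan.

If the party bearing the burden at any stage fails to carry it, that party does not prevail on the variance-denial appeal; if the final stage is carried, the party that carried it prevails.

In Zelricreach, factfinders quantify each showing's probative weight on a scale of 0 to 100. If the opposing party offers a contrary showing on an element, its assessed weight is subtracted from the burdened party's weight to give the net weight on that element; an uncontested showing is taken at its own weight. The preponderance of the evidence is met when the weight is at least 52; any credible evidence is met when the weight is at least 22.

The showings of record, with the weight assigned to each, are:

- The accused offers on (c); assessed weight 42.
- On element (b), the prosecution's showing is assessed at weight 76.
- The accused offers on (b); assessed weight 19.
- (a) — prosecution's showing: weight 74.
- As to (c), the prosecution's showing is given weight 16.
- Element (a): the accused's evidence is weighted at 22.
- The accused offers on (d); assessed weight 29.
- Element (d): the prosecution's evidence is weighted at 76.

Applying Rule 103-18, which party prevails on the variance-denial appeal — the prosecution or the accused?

Stage 1 — burden on prosecution; standard: the preponderance of the evidence (weight is at least 52).
    (a): 74 − 22 = 52 ≥ 52 [met]
    (b): 76 − 19 = 57 ≥ 52 [met]
  Stage 1 carried; the burden shifts to the accused.
Stage 2 — burden on accused; standard: any credible evidence (weight is at least 22).
    (c): 42 − 16 = 26 ≥ 22 [met]
  Stage 2 carried; the burden shifts to the prosecution.
Stage 3 — burden on prosecution; standard: the preponderance of the evidence (weight is at least 52).
    (d): 76 − 29 = 47 < 52 [not met]
  The prosecution does not carry Stage 3.
The accused prevails.

accused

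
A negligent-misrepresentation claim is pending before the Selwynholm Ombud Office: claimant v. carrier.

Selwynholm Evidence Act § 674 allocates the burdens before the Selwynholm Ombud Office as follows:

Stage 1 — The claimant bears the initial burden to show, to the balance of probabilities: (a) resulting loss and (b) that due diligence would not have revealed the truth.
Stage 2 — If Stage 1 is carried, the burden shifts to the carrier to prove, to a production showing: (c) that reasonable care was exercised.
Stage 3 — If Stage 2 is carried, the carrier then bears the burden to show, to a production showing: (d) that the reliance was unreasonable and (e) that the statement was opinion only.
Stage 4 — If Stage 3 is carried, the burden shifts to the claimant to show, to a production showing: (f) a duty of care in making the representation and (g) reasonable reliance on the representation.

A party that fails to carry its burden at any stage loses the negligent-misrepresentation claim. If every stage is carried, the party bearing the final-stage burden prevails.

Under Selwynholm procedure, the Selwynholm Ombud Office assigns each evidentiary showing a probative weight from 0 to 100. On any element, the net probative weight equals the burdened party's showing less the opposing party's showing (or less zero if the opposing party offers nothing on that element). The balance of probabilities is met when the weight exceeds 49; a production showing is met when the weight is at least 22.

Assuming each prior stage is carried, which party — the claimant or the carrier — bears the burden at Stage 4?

claimant

Stage 4's rule assigns the burden to the claimant (to a production showing).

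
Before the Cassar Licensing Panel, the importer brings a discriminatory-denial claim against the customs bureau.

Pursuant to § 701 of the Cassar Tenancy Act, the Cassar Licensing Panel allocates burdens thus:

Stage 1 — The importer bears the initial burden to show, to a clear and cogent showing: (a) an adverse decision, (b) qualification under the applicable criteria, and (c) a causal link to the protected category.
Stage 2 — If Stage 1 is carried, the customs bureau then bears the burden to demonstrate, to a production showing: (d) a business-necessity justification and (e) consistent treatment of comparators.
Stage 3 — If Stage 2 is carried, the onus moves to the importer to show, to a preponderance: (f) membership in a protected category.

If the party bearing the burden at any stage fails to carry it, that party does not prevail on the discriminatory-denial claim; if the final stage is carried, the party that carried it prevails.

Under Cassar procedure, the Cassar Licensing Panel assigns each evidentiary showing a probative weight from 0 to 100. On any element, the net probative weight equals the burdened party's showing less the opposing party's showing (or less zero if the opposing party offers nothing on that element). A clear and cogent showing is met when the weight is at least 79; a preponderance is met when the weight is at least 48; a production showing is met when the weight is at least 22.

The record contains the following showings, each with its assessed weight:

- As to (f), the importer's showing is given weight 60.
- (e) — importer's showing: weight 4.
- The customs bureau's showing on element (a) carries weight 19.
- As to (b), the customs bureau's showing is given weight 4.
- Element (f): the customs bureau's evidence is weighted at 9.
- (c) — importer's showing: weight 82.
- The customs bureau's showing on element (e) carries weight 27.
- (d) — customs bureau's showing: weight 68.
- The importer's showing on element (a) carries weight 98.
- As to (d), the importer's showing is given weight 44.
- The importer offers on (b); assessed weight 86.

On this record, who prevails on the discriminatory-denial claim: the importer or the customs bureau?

importer

Stage 1 — burden on importer; standard: a clear and cogent showing (weight is at least 79).
    (a): 98 − 19 = 79 ≥ 79 [met]
    (b): 86 − 4 = 82 ≥ 79 [met]
    (c): 82 ≥ 79 [met]
  All elements met. The burden passes to the customs bureau.
Stage 2 — burden on customs bureau; standard: a production showing (weight is at least 22).
    (d): 68 − 44 = 24 ≥ 22 [met]
    (e): 27 − 4 = 23 ≥ 22 [met]
  Stage 2 is satisfied; the onus moves to the importer.
Stage 3 — burden on importer; standard: a preponderance (weight is at least 48).
    (f): 60 − 9 = 51 ≥ 48 [met]
  The importer carries the last stage.
With every stage satisfied, the importer prevails.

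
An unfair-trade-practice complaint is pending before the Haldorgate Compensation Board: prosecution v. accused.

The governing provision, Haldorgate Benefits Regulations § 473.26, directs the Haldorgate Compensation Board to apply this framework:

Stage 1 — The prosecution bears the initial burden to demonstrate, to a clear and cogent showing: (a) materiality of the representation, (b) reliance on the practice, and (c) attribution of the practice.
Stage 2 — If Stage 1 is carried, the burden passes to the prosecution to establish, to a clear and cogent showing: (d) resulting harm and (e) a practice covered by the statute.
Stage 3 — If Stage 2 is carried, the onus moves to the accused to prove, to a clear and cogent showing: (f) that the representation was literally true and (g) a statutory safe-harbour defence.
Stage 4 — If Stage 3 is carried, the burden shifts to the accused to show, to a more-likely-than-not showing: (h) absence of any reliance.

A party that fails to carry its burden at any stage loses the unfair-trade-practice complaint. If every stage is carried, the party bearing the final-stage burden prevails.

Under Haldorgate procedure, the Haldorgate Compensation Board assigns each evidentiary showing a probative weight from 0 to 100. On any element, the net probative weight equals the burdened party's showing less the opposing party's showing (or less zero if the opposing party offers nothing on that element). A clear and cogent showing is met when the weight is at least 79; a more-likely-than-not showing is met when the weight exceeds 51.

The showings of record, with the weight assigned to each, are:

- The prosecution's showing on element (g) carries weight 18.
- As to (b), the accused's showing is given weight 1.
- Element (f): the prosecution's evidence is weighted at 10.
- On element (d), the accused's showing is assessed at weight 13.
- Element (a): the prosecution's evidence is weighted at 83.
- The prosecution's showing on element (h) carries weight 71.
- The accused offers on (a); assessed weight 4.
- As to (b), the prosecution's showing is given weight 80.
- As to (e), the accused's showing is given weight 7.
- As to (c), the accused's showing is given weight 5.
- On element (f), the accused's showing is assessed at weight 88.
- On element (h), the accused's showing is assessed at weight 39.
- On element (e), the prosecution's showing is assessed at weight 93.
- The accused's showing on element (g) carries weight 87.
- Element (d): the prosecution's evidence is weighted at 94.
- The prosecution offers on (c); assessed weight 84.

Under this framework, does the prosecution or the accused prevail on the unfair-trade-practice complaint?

Stage 1 (prosecution, a clear and cogent showing, weight is at least 79): (a) net 83−4=79 ≥ 79 — meets; (b) net 80−1=79 ≥ 79 — meets; (c) net 84−5=79 ≥ 79 — meets.
  Stage 1 is satisfied; the prosecution continues to bear the burden.
Stage 2 (prosecution, a clear and cogent showing, weight is at least 79): (d) net 94−13=81 ≥ 79 — meets; (e) net 93−7=86 ≥ 79 — meets.
  Stage 2 carried; the burden shifts to the accused.
Stage 3 (accused, a clear and cogent showing, weight is at least 79): (f) net 88−10=78 < 79 — fails; (g) net 87−18=69 < 79 — fails.
  The accused does not carry Stage 3.
The analysis ends at Stage 3; the prosecution prevails.

prosecution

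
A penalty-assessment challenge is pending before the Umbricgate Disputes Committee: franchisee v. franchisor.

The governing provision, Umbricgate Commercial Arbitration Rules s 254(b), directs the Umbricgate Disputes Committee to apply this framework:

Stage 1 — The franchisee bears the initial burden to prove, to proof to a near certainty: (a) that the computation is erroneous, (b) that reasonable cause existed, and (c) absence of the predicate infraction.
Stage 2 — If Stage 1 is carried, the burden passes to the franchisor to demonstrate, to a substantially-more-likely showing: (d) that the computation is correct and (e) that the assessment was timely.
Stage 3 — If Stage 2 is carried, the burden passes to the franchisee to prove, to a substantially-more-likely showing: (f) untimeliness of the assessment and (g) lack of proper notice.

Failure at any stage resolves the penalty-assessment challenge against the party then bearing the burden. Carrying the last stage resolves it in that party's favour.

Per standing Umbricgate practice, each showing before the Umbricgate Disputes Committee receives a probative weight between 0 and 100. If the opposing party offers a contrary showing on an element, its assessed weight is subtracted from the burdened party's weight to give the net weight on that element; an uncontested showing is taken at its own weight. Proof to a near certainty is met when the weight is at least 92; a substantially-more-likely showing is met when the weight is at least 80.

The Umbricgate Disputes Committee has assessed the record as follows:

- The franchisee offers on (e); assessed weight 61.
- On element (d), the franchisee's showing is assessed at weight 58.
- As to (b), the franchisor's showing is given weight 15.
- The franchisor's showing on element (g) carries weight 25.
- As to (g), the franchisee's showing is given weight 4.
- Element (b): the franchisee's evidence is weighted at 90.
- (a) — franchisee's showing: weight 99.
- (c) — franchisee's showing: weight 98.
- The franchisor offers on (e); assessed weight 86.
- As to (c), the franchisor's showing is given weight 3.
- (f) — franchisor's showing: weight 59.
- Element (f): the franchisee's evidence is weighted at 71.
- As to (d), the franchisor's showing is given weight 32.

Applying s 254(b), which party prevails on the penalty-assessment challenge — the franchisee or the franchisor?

franchisor

Stage 1 (franchisee, proof to a near certainty, weight is at least 92): (a) 99 ≥ 92 — meets; (b) net 90−15=75 < 92 — fails; (c) net 98−3=95 ≥ 92 — meets.
  The franchisee does not carry Stage 1.
The analysis ends at Stage 1; the franchisor prevails.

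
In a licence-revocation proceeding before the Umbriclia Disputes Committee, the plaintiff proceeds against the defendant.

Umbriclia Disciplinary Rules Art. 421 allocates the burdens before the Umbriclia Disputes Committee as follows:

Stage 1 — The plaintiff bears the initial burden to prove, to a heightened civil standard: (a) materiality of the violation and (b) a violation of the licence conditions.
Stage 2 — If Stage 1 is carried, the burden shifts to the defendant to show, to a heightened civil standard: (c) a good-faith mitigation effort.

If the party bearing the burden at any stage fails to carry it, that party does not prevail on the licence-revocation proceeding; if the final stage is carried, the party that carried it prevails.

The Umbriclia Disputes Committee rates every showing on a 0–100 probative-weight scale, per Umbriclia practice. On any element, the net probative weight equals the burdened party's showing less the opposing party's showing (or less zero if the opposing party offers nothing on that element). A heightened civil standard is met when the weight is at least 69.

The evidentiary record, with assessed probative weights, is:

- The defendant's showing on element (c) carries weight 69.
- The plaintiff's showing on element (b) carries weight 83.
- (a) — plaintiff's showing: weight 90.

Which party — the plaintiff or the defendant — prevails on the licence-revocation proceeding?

defendant

Stage 1 (plaintiff, a heightened civil standard, weight is at least 69): (a) 90 ≥ 69 — meets; (b) 83 ≥ 69 — meets.
  Stage 1 is satisfied; the onus moves to the defendant.
Stage 2 (defendant, a heightened civil standard, weight is at least 69): (c) 69 ≥ 69 — meets.
  The defendant carries the last stage.
Every stage carried; the defendant prevails.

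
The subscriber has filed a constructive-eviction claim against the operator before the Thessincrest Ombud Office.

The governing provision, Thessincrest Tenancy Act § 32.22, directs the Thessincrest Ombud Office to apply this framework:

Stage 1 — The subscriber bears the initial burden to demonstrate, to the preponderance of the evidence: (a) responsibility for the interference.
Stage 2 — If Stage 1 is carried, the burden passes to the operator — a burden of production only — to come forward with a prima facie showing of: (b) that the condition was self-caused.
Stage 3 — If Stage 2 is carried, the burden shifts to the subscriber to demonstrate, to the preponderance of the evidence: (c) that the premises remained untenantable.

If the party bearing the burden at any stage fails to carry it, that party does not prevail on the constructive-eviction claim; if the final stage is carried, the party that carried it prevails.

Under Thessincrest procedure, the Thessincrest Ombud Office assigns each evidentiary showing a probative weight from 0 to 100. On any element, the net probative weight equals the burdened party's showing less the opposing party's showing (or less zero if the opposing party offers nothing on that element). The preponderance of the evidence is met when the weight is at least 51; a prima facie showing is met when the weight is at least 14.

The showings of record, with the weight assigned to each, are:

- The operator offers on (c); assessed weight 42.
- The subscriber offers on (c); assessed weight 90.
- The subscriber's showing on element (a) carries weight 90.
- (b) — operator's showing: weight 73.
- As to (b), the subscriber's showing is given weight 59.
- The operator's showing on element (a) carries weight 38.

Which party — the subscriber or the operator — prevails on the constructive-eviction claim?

operator

Stage 1 — burden on subscriber; standard: the preponderance of the evidence (weight is at least 51).
    (a): 90 − 38 = 52 ≥ 51 [met]
  Stage 1 is satisfied; the onus moves to the operator.
Stage 2 — burden on operator; standard: a prima facie showing (weight is at least 14).
    (b): 73 − 59 = 14 ≥ 14 [met]
  Stage 2 is satisfied; the onus moves to the subscriber.
Stage 3 — burden on subscriber; standard: the preponderance of the evidence (weight is at least 51).
    (c): 90 − 42 = 48 < 51 [not met]
  Stage 3 not carried; the subscriber fails its burden.
The operator prevails.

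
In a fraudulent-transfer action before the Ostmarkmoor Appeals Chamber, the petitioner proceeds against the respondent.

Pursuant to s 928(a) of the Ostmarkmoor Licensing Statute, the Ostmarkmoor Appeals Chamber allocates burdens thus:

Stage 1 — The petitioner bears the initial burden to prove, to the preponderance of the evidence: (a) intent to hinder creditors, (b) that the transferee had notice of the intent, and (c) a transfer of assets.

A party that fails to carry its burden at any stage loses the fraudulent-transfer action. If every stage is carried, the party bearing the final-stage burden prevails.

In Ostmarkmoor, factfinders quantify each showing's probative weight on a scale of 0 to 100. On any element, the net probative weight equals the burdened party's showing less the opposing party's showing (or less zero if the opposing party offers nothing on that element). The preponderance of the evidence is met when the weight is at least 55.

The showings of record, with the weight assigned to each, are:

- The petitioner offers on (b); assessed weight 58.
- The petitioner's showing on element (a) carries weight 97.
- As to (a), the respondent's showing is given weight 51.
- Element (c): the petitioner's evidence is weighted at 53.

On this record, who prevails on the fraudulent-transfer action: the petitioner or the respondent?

Stage 1 — burden on petitioner; standard: the preponderance of the evidence (weight is at least 55).
    (a): 97 − 51 = 46 < 55 [not met]
    (b): 58 ≥ 55 [met]
    (c): 53 < 55 [not met]
  Not every element is met, so the petitioner fails to carry Stage 1.
So the respondent prevails.

respondent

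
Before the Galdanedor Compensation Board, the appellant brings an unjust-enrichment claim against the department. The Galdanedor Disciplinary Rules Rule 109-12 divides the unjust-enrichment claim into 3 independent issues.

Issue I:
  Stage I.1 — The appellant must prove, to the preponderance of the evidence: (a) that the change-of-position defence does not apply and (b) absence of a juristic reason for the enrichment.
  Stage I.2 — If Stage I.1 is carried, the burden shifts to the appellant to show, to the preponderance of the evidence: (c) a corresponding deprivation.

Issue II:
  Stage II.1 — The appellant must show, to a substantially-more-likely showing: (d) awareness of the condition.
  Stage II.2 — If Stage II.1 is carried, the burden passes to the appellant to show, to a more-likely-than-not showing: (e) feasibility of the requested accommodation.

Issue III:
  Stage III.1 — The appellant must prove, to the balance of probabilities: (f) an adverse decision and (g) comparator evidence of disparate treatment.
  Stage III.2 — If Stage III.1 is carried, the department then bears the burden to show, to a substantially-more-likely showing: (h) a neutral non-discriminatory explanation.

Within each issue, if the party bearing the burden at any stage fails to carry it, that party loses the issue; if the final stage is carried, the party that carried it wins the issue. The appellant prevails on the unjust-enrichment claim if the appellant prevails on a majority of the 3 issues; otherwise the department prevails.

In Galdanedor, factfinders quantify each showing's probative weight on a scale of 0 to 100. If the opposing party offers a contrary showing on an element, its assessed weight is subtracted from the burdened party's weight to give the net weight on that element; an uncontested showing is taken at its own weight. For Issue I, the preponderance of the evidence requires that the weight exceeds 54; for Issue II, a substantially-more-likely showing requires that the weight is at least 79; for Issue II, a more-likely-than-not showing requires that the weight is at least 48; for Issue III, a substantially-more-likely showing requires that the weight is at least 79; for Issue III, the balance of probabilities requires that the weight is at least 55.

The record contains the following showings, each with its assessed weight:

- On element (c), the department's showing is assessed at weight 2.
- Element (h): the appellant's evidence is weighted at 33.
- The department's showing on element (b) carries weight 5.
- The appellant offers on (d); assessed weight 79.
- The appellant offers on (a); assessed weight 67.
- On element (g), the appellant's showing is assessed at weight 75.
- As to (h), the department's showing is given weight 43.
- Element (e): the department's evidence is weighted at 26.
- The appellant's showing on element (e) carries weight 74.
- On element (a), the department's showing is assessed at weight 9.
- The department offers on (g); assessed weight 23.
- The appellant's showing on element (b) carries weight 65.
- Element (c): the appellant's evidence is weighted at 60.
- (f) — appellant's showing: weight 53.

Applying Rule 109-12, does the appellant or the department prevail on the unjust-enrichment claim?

appellant

— Issue I —
Stage I.1 — burden on appellant; standard: the preponderance of the evidence (weight exceeds 54).
    (a): 67 − 9 = 58 > 54 [met]
    (b): 65 − 5 = 60 > 54 [met]
  All elements met. The appellant retains the burden for Stage I.2.
Stage I.2 — burden on appellant; standard: the preponderance of the evidence (weight exceeds 54).
    (c): 60 − 2 = 58 > 54 [met]
  All elements met at the final stage.
With every stage satisfied, the appellant prevails on this issue.
— Issue II —
Stage II.1 (appellant, a substantially-more-likely showing, weight is at least 79): (d) 79 ≥ 79 — meets.
  Stage II.1 is satisfied; the appellant continues to bear the burden.
Stage II.2 (appellant, a more-likely-than-not showing, weight is at least 48): (e) net 74−26=48 ≥ 48 — meets.
  All elements met at the final stage.
All stages carried — the appellant prevails on this issue.
— Issue III —
Stage III.1 — burden on appellant; standard: the balance of probabilities (weight is at least 55).
    (f): 53 < 55 [not met]
    (g): 75 − 23 = 52 < 55 [not met]
  Stage III.1 not carried; the appellant fails its burden.
The department prevails on this issue.
Per-issue: Issue I → appellant; Issue II → appellant; Issue III → department. The appellant must prevail on a majority of issues; overall, the appellant prevails.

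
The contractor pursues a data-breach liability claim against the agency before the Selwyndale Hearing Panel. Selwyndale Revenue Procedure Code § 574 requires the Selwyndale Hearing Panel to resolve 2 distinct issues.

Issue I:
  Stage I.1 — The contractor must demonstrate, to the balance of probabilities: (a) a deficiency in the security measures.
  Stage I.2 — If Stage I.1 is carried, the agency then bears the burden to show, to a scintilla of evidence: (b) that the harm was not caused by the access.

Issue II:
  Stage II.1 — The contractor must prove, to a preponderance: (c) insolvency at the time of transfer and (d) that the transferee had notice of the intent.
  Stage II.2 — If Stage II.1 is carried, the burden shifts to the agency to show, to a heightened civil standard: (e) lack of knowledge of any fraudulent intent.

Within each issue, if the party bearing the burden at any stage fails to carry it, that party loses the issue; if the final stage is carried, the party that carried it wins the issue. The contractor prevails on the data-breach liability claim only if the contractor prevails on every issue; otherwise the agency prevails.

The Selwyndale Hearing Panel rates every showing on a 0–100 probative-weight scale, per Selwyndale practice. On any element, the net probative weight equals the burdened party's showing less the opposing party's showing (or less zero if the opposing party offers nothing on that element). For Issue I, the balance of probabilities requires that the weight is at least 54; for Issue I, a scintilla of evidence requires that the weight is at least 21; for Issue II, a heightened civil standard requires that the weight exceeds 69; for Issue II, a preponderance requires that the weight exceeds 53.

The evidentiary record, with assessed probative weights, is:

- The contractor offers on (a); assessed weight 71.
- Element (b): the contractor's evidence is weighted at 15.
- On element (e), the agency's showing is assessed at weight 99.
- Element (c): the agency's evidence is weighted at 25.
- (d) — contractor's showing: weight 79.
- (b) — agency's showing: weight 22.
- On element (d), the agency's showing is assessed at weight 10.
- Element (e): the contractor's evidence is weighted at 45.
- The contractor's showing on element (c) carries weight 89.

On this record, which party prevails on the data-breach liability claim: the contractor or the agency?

contractor

— Issue I —
At Stage I.1 the contractor must meet the balance of probabilities (weight is at least 54): on (a) the weight is 71, which does reach 54, so (a) meets the standard.
  Stage I.1 carried; the burden shifts to the agency.
At Stage I.2 the agency must meet a scintilla of evidence (weight is at least 21): on (b) the weight is 22 less the opposing 15 gives net 7, which does not reach 21, so (b) does not meet the standard.
  Not every element is met, so the agency fails to carry Stage I.2.
The analysis ends at Stage I.2; the contractor prevails on this issue.
— Issue II —
At Stage II.1 the contractor must meet a preponderance (weight exceeds 53): on (c) the weight is 89 less the opposing 25 gives net 64, which does exceed 53, so (c) meets the standard; on (d) the weight is 79 less the opposing 10 gives net 69, > 53, so (d) meets the standard.
  Stage II.1 carried; the burden shifts to the agency.
At Stage II.2 the agency must meet a heightened civil standard (weight exceeds 69): on (e) the weight is 99 less the opposing 45 gives net 54, ≤ 69, so (e) does not meet the standard.
  Not every element is met, so the agency fails to carry Stage II.2.
So the contractor prevails on this issue.
Per-issue: Issue I → contractor; Issue II → contractor. The contractor must prevail on every issue; overall, the contractor prevails.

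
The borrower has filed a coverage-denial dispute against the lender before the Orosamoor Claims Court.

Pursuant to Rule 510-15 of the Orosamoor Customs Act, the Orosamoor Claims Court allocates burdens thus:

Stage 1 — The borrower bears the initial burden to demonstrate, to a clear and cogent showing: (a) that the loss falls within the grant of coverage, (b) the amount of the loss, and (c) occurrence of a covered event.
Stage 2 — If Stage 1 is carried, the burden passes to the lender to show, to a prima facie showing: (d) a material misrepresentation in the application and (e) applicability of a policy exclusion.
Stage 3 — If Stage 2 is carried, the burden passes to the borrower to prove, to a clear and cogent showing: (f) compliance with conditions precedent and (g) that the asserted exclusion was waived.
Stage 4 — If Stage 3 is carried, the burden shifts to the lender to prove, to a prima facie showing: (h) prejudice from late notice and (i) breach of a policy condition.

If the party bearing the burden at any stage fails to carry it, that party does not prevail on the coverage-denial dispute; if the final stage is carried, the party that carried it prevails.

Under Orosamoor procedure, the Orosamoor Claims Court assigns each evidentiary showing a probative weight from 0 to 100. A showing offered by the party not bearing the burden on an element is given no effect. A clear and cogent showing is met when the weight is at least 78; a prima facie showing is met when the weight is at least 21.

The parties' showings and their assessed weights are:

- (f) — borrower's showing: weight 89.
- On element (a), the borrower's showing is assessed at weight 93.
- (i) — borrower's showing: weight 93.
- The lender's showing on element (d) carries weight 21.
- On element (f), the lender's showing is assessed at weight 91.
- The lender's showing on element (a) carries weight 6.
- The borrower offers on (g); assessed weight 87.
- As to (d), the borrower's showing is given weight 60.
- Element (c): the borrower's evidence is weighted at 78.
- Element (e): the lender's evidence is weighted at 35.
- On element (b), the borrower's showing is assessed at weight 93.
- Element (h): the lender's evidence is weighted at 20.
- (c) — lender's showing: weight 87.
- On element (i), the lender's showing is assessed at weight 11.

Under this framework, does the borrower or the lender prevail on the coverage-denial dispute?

borrower

Stage 1 — burden on borrower; standard: a clear and cogent showing (weight is at least 78).
    (a): 93 (lender's 6 disregarded) ≥ 78 [met]
    (b): 93 ≥ 78 [met]
    (c): 78 (lender's 87 disregarded) ≥ 78 [met]
  The borrower carries Stage 1; the lender now bears the burden.
Stage 2 — burden on lender; standard: a prima facie showing (weight is at least 21).
    (d): 21 (borrower's 60 disregarded) ≥ 21 [met]
    (e): 35 ≥ 21 [met]
  All elements met. The burden passes to the borrower.
Stage 3 — burden on borrower; standard: a clear and cogent showing (weight is at least 78).
    (f): 89 (lender's 91 disregarded) ≥ 78 [met]
    (g): 87 ≥ 78 [met]
  Stage 3 carried; the burden shifts to the lender.
Stage 4 — burden on lender; standard: a prima facie showing (weight is at least 21).
    (h): 20 < 21 [not met]
    (i): 11 (borrower's 93 disregarded) < 21 [not met]
  Stage 4 not carried; the lender fails its burden.
So the borrower prevails.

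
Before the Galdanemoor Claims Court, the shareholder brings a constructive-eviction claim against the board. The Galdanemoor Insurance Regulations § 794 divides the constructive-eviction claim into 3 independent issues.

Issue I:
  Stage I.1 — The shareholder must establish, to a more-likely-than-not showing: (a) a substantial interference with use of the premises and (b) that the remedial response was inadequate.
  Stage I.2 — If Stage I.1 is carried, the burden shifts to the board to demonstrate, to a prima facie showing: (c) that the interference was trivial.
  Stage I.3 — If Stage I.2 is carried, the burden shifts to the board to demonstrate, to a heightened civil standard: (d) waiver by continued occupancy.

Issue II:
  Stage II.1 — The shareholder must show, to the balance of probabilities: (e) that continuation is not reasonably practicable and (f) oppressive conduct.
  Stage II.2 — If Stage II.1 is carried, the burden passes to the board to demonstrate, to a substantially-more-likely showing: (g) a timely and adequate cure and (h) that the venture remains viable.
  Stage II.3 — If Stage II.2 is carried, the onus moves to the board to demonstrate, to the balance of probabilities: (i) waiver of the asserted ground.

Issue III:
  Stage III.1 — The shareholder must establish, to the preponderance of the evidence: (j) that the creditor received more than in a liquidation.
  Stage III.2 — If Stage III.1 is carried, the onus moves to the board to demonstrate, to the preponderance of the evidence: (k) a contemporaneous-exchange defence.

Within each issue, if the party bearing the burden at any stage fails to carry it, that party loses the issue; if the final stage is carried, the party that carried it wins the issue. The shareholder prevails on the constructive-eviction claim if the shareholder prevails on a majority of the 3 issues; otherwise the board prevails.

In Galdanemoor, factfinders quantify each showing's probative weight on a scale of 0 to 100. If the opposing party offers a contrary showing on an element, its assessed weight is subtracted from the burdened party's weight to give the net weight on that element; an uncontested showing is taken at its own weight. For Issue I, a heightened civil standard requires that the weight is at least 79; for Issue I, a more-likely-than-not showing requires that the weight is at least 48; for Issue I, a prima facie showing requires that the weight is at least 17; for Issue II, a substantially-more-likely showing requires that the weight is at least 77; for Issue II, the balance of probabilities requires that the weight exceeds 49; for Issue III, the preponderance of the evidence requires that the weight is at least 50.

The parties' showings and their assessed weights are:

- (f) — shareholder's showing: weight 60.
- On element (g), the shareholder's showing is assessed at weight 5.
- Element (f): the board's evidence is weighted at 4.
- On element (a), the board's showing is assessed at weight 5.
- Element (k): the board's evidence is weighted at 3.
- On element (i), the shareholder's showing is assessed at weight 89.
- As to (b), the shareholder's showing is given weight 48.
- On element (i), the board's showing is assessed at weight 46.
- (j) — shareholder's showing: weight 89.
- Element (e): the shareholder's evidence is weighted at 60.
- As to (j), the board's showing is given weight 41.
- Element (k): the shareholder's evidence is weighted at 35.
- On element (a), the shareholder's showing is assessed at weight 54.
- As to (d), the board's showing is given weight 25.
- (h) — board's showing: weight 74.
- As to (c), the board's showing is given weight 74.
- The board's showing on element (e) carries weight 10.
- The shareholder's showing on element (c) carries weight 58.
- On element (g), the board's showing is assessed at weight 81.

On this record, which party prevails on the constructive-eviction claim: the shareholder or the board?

shareholder

— Issue I —
At Stage I.1 the shareholder must meet a more-likely-than-not showing (weight is at least 48): on (a) the weight is 54 less the opposing 5 gives net 49, which does reach 48, so (a) meets the standard; on (b) the weight is 48, which does reach 48, so (b) meets the standard.
  Stage I.1 is satisfied; the onus moves to the board.
At Stage I.2 the board must meet a prima facie showing (weight is at least 17): on (c) the weight is 74 less the opposing 58 gives net 16, < 17, so (c) does not meet the standard.
  The board does not carry Stage I.2.
So the shareholder prevails on this issue.
— Issue II —
Stage II.1 (shareholder, the balance of probabilities, weight exceeds 49): (e) net 60−10=50 > 49 — meets; (f) net 60−4=56 > 49 — meets.
  Stage II.1 is satisfied; the onus moves to the board.
Stage II.2 (board, a substantially-more-likely showing, weight is at least 77): (g) net 81−5=76 < 77 — fails; (h) 74 < 77 — fails.
  Not every element is met, so the board fails to carry Stage II.2.
So the shareholder prevails on this issue.
— Issue III —
At Stage III.1 the shareholder must meet the preponderance of the evidence (weight is at least 50): on (j) the weight is 89 less the opposing 41 gives net 48, < 50, so (j) does not meet the standard.
  The shareholder does not carry Stage III.1.
So the board prevails on this issue.
Per-issue: Issue I → shareholder; Issue II → shareholder; Issue III → board. The shareholder must prevail on a majority of issues; overall, the shareholder prevails.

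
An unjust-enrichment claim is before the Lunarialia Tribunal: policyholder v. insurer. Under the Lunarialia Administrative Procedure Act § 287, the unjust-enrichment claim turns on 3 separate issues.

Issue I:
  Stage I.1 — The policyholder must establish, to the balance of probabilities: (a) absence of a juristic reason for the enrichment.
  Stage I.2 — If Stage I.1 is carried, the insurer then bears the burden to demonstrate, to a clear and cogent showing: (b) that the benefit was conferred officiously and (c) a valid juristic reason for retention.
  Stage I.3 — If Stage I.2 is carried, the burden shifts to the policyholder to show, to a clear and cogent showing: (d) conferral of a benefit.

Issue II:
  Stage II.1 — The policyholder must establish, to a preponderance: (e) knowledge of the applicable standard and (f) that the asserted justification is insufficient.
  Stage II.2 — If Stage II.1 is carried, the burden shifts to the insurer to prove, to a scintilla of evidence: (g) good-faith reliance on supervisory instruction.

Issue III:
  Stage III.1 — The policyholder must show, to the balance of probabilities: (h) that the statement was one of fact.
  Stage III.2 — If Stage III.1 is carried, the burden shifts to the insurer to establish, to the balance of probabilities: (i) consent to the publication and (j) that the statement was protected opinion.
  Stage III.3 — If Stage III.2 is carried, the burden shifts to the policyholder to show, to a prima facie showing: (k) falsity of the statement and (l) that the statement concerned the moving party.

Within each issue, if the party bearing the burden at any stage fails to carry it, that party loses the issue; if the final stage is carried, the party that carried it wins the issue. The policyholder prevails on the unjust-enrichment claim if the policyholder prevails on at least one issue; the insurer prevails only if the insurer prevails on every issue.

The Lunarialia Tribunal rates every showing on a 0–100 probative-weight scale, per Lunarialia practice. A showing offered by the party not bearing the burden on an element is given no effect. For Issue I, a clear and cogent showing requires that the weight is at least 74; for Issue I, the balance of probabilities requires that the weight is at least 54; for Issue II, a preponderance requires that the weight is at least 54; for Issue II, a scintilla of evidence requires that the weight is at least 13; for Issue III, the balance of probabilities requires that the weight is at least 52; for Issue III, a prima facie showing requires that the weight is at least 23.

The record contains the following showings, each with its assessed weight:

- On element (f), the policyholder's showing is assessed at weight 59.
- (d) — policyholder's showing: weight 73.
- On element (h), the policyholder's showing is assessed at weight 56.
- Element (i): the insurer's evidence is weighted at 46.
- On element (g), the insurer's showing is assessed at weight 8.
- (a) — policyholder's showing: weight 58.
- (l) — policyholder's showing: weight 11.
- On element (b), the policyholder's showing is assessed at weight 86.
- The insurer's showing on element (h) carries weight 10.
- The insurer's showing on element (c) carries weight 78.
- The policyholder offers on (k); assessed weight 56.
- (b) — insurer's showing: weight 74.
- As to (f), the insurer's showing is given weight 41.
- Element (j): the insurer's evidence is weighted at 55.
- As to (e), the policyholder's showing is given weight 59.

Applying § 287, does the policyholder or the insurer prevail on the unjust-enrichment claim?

policyholder

— Issue I —
At Stage I.1 the policyholder must meet the balance of probabilities (weight is at least 54): on (a) the weight is 58, which does reach 54, so (a) meets the standard.
  The policyholder carries Stage I.1; the insurer now bears the burden.
At Stage I.2 the insurer must meet a clear and cogent showing (weight is at least 74): on (b) the weight is 74 (the policyholder's 86 is given no effect), which does reach 74, so (b) meets the standard; on (c) the weight is 78, which does reach 74, so (c) meets the standard.
  All elements met. The burden passes to the policyholder.
At Stage I.3 the policyholder must meet a clear and cogent showing (weight is at least 74): on (d) the weight is 73, which does not reach 74, so (d) does not meet the standard.
  The policyholder does not carry Stage I.3.
The analysis ends at Stage I.3; the insurer prevails on this issue.
— Issue II —
Stage II.1 (policyholder, a preponderance, weight is at least 54): (e) 59 ≥ 54 — meets; (f) 59 (insurer's 41 disregarded) ≥ 54 — meets.
  Stage II.1 is satisfied; the onus moves to the insurer.
Stage II.2 (insurer, a scintilla of evidence, weight is at least 13): (g) 8 < 13 — fails.
  The insurer does not carry Stage II.2.
So the policyholder prevails on this issue.
— Issue III —
At Stage III.1 the policyholder must meet the balance of probabilities (weight is at least 52): on (h) the weight is 56 (the insurer's 10 is given no effect), ≥ 52, so (h) meets the standard.
  Stage III.1 carried; the burden shifts to the insurer.
At Stage III.2 the insurer must meet the balance of probabilities (weight is at least 52): on (i) the weight is 46, < 52, so (i) does not meet the standard; on (j) the weight is 55, ≥ 52, so (j) meets the standard.
  The insurer does not carry Stage III.2.
The policyholder prevails on this issue.
Per-issue: Issue I → insurer; Issue II → policyholder; Issue III → policyholder. The policyholder must prevail on at least one issue; overall, the policyholder prevails.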